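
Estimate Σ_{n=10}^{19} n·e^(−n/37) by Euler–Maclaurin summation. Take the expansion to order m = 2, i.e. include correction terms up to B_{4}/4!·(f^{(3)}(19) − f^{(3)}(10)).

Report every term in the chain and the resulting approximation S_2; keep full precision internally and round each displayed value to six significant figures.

S_2 ≈ 96.7737

Integral: ∫_10^19 x·e^(−x/37) dx = 87.2953.
½[f(10) + f(19)] = ½[7.63173 + 11.3694] = 9.50057.
Running total after boundary: 96.7959.
Order-1 term: 1/12 · (0.291108 − 0.556910) = -0.0221502.
Running total after k=1: 96.7737.
Order-2 term: −1/720 · (0.00108684 − 0.00152174) = 6.04019e-07.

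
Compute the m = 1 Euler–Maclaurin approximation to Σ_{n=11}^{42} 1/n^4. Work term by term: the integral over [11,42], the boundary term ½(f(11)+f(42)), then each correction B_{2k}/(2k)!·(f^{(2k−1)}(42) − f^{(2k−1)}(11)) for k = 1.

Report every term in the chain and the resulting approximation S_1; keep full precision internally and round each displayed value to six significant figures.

S_1 ≈ 0.000282318

Integral: ∫_11^42 1/x^4 dx = 0.000245939.
Boundary: ½(f(11) + f(42)) = ½(6.83013e-05 + 3.21368e-07) = 3.43114e-05.
Running total after boundary: 0.000280250.
Order-1 term: 1/12 · (-3.06065e-08 − (-2.48369e-05)) = 2.06719e-06.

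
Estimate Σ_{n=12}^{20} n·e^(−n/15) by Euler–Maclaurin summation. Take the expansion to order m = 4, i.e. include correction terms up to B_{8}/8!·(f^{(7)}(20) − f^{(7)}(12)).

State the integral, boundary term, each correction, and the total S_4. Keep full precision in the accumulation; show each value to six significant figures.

Integral: ∫_12^20 x·e^(−x/15) dx = 43.5897.
Boundary: ½(f(12) + f(20)) = ½(5.39195 + 5.27194) = 5.33195.
Running total after boundary: 48.9217.
Correction k=1: B_{2}/2! · (f^{(1)}(20) − f^{(1)}(12)) = 1/12 · (-0.0878657 − 0.0898658) = -0.0148110.
Running total after k=1: 48.9069.
Correction k=2: B_{4}/4! · (f^{(3)}(20) − f^{(3)}(12)) = −1/720 · (0.00195257 − 0.00439344) = 3.39009e-06.
Running total after k=2: 48.9069.
Correction k=3: B_{6}/6! · (f^{(5)}(20) − f^{(5)}(12)) = 1/30240 · (1.90918e-05 − 3.72777e-05) = -6.01384e-10.
Running total after k=3: 48.9069.
Correction k=4: B_{8}/8! · (f^{(7)}(20) − f^{(7)}(12)) = −1/1209600 · (1.31136e-07 − 2.44573e-07) = 9.37809e-14.

S_4 ≈ 48.9069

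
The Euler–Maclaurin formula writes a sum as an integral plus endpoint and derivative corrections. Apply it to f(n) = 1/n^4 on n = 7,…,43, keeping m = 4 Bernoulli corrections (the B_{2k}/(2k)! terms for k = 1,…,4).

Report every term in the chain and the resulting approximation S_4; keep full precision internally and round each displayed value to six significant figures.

S_4 ≈ 0.00119565

∫_7^43 1/x^4 dx evaluates to 0.000967625.
½[f(7) + f(43)] = ½[0.000416493 + 2.92500e-07] = 0.000208393.
So far: 0.00117602.
k=1: B_{2}/(2)! × [f^{(1)}(43) − f^{(1)}(7)] = 1/12 × (-2.72093e-08 − (-0.000237996)) = 1.98307e-05.
After k=1: 0.00119585.
k=2: B_{4}/(4)! × [f^{(3)}(43) − f^{(3)}(7)] = −1/720 × (-4.41471e-10 − (-0.000145712)) = -2.02377e-07.
After k=2: 0.00119565.
k=3: B_{6}/(6)! × [f^{(5)}(43) − f^{(5)}(7)] = 1/30240 × (-1.33707e-11 − (-0.000166528)) = 5.50687e-09.
After k=3: 0.00119565.
k=4: B_{8}/(8)! × [f^{(7)}(43) − f^{(7)}(7)] = −1/1209600 × (-6.50817e-13 − (-0.000305868)) = -2.52867e-10.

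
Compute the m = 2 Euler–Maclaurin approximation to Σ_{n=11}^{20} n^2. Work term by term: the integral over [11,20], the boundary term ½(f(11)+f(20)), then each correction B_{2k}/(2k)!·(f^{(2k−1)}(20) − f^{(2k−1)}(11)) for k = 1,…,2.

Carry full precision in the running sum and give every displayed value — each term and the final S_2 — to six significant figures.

∫_11^20 x^2 dx evaluates to 2223.00.
½[f(11) + f(20)] = ½[121.000 + 400.000] = 260.500.
Running total after boundary: 2483.50.
k=1: B_{2}/(2)! × [f^{(1)}(20) − f^{(1)}(11)] = 1/12 × (40.0000 − 22.0000) = 1.50000.
Partial sum through k=1: 2485.00.
k=2: B_{4}/(4)! × [f^{(3)}(20) − f^{(3)}(11)] = −1/720 × (0.00000 − 0.00000) = 0.00000.

S_2 ≈ 2485.00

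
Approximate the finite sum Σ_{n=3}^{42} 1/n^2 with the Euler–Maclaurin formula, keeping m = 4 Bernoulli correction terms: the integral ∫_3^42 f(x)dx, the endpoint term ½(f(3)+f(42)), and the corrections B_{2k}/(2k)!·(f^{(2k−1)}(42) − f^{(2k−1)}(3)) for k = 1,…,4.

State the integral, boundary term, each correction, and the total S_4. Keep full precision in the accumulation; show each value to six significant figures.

S_4 ≈ 0.371405

∫_3^42 1/x^2 dx evaluates to 0.309524.
Endpoint term: (f(3) + f(42))/2 = (0.111111 + 0.000566893)/2 = 0.0558390.
Running total after boundary: 0.365363.
Correction k=1: B_{2}/2! · (f^{(1)}(42) − f^{(1)}(3)) = 1/12 · (-2.69949e-05 − (-0.0740741)) = 0.00617059.
After k=1: 0.371533.
Correction k=2: B_{4}/4! · (f^{(3)}(42) − f^{(3)}(3)) = −1/720 · (-1.83639e-07 − (-0.0987654)) = -0.000137174.
After k=2: 0.371396.
Correction k=3: B_{6}/6! · (f^{(5)}(42) − f^{(5)}(3)) = 1/30240 · (-3.12311e-09 − (-0.329218)) = 1.08868e-05.
After k=3: 0.371407.
Correction k=4: B_{8}/8! · (f^{(7)}(42) − f^{(7)}(3)) = −1/1209600 · (-9.91464e-11 − (-2.04847)) = -1.69351e-06.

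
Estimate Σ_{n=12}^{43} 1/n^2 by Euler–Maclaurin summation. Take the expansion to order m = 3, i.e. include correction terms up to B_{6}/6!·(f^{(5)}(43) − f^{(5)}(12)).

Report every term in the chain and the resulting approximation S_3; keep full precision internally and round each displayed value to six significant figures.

The integral term ∫_12^43 1/x^2 dx = 0.0600775.
Boundary: ½(f(12) + f(43)) = ½(0.00694444 + 0.000540833) = 0.00374264.
So far: 0.0638202.
k=1: B_{2}/(2)! × [f^{(1)}(43) − f^{(1)}(12)] = 1/12 × (-2.51550e-05 − (-0.00115741)) = 9.43544e-05.
Partial sum through k=1: 0.0639145.
k=2: B_{4}/(4)! × [f^{(3)}(43) − f^{(3)}(12)] = −1/720 × (-1.63256e-07 − (-9.64506e-05)) = -1.33732e-07.
Partial sum through k=2: 0.0639144.
k=3: B_{6}/(6)! × [f^{(5)}(43) − f^{(5)}(12)] = 1/30240 × (-2.64883e-09 − (-2.00939e-05)) = 6.64393e-10.

S_3 ≈ 0.0639144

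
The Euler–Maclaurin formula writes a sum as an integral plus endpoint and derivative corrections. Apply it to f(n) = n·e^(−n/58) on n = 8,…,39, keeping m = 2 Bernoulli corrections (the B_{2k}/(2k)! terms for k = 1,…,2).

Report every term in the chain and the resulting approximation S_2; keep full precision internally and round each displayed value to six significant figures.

S_2 ≈ 476.254

The integral term ∫_8^39 x·e^(−x/58) dx = 462.864.
Endpoint term: (f(8) + f(39))/2 = (6.96927 + 19.9085)/2 = 13.4389.
So far: 476.303.
Order-1 term: 1/12 · (0.167225 − 0.750999) = -0.0486479.
Running total after k=1: 476.254.
Order-2 term: −1/720 · (0.000353203 − 0.000741176) = 5.38852e-07.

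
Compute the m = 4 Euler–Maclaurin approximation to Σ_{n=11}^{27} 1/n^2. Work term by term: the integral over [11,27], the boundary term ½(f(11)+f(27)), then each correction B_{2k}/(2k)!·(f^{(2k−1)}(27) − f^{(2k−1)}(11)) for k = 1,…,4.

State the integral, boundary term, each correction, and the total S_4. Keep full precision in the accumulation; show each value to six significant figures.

S_4 ≈ 0.0588067

Integral: ∫_11^27 1/x^2 dx = 0.0538721.
Endpoint term: (f(11) + f(27))/2 = (0.00826446 + 0.00137174)/2 = 0.00481810.
So far: 0.0586902.
Order-1 term: 1/12 · (-0.000101611 − (-0.00150263)) = 0.000116752.
Running total after k=1: 0.0588069.
Order-2 term: −1/720 · (-1.67260e-06 − (-0.000149021)) = -2.04651e-07.
Running total after k=2: 0.0588067.
Order-3 term: 1/30240 · (-6.88313e-08 − (-3.69474e-05)) = 1.21953e-09.
Running total after k=3: 0.0588067.
Order-4 term: −1/1209600 · (-5.28745e-09 − (-1.70996e-05)) = -1.41322e-11.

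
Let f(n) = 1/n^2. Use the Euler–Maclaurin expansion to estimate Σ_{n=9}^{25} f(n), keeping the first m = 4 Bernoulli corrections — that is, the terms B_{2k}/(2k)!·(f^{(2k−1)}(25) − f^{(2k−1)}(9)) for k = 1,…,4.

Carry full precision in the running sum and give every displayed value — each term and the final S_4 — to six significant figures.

∫_9^25 1/x^2 dx evaluates to 0.0711111.
Endpoint term: (f(9) + f(25))/2 = (0.0123457 + 0.00160000)/2 = 0.00697284.
Integral + boundary = 0.0780840.
Correction k=1: B_{2}/2! · (f^{(1)}(25) − f^{(1)}(9)) = 1/12 · (-0.000128000 − (-0.00274348)) = 0.000217957.
After k=1: 0.0783019.
Correction k=2: B_{4}/4! · (f^{(3)}(25) − f^{(3)}(9)) = −1/720 · (-2.45760e-06 − (-0.000406442)) = -5.61090e-07.
After k=2: 0.0783013.
Correction k=3: B_{6}/6! · (f^{(5)}(25) − f^{(5)}(9)) = 1/30240 · (-1.17965e-07 − (-0.000150534)) = 4.97408e-09.
After k=3: 0.0783014.
Correction k=4: B_{8}/8! · (f^{(7)}(25) − f^{(7)}(9)) = −1/1209600 · (-1.05696e-08 − (-0.000104073)) = -8.60304e-11.

S_4 ≈ 0.0783014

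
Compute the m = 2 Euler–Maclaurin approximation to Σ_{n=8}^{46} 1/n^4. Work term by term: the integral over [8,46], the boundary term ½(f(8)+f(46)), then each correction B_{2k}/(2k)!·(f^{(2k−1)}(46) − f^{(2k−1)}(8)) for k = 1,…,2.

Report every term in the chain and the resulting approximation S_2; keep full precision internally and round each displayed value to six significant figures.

Integral: ∫_8^46 1/x^4 dx = 0.000647617.
Boundary: ½(f(8) + f(46)) = ½(0.000244141 + 2.23341e-07) = 0.000122182.
Running total after boundary: 0.000769799.
Order-1 term: 1/12 · (-1.94210e-08 − (-0.000122070)) = 1.01709e-05.
Partial sum through k=1: 0.000779970.
Order-2 term: −1/720 · (-2.75345e-10 − (-5.72205e-05)) = -7.94725e-08.

S_2 ≈ 0.000779891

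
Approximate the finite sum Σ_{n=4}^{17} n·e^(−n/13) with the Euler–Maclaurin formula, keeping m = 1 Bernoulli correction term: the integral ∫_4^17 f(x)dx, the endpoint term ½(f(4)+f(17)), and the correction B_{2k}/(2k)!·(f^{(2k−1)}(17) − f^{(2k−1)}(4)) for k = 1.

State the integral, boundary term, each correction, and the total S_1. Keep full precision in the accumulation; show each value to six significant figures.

S_1 ≈ 60.7130

The integral term ∫_4^17 x·e^(−x/13) dx = 56.9933.
½[f(4) + f(17)] = ½[2.94057 + 4.59754] = 3.76905.
Integral + boundary = 60.7624.
Correction k=1: B_{2}/2! · (f^{(1)}(17) − f^{(1)}(4)) = 1/12 · (-0.0832134 − 0.508944) = -0.0493465.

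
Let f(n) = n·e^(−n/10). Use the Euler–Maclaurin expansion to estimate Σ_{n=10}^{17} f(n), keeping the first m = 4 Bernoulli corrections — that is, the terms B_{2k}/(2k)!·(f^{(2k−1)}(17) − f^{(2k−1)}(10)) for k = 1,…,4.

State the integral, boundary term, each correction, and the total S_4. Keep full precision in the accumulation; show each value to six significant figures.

S_4 ≈ 27.6329

The integral term ∫_10^17 x·e^(−x/10) dx = 24.2513.
Boundary: ½(f(10) + f(17)) = ½(3.67879 + 3.10562) = 3.39221.
Running total after boundary: 27.6435.
Correction k=1: B_{2}/2! · (f^{(1)}(17) − f^{(1)}(10)) = 1/12 · (-0.127878 − 0.00000) = -0.0106565.
Partial sum through k=1: 27.6329.
Correction k=2: B_{4}/4! · (f^{(3)}(17) − f^{(3)}(10)) = −1/720 · (0.00237489 − 0.00735759) = 6.92042e-06.
Partial sum through k=2: 27.6329.
Correction k=3: B_{6}/6! · (f^{(5)}(17) − f^{(5)}(10)) = 1/30240 · (6.02856e-05 − 0.000147152) = -2.87256e-09.
Partial sum through k=3: 27.6329.
Correction k=4: B_{8}/8! · (f^{(7)}(17) − f^{(7)}(10)) = −1/1209600 · (9.68223e-07 − 2.20728e-06) = 1.02435e-12.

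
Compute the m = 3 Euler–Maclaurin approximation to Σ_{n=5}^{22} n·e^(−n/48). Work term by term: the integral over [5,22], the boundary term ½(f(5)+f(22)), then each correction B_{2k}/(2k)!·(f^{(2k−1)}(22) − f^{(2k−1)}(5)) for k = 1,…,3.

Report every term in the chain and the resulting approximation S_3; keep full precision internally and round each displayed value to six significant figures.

Integral: ∫_5^22 x·e^(−x/48) dx = 167.684.
Endpoint term: (f(5) + f(22))/2 = (4.50538 + 13.9114)/2 = 9.20839.
So far: 176.892.
Correction k=1: B_{2}/2! · (f^{(1)}(22) − f^{(1)}(5)) = 1/12 · (0.342516 − 0.807213) = -0.0387248.
Partial sum through k=1: 176.854.
Correction k=2: B_{4}/4! · (f^{(3)}(22) − f^{(3)}(5)) = −1/720 · (0.000697565 − 0.00113254) = 6.04127e-07.
Partial sum through k=2: 176.854.
Correction k=3: B_{6}/6! · (f^{(5)}(22) − f^{(5)}(5)) = 1/30240 · (5.41002e-07 − 8.31041e-07) = -9.59126e-12.

S_3 ≈ 176.854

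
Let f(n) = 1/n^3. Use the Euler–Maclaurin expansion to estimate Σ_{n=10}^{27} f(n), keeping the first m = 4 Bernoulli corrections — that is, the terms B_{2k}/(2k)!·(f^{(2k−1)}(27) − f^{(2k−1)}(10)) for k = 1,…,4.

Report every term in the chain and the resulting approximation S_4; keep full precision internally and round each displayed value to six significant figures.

The integral term ∫_10^27 1/x^3 dx = 0.00431413.
Endpoint term: (f(10) + f(27))/2 = (0.00100000 + 5.08053e-05)/2 = 0.000525403.
Integral + boundary = 0.00483953.
k=1: B_{2}/(2)! × [f^{(1)}(27) − f^{(1)}(10)] = 1/12 × (-5.64503e-06 − (-0.000300000)) = 2.45296e-05.
Partial sum through k=1: 0.00486406.
k=2: B_{4}/(4)! × [f^{(3)}(27) − f^{(3)}(10)] = −1/720 × (-1.54870e-07 − (-6.00000e-05)) = -8.31182e-08.
Partial sum through k=2: 0.00486398.
k=3: B_{6}/(6)! × [f^{(5)}(27) − f^{(5)}(10)] = 1/30240 × (-8.92258e-09 − (-2.52000e-05)) = 8.33038e-10.
Partial sum through k=3: 0.00486398.
k=4: B_{8}/(8)! × [f^{(7)}(27) − f^{(7)}(10)] = −1/1209600 × (-8.81242e-10 − (-1.81440e-05)) = -1.49993e-11.

S_4 ≈ 0.00486398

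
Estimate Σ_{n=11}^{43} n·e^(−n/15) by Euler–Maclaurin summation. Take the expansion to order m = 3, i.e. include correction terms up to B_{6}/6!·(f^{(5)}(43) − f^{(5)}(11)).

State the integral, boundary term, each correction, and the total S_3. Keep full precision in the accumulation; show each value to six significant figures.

S_3 ≈ 141.672

Integral: ∫_11^43 x·e^(−x/15) dx = 137.826.
Endpoint term: (f(11) + f(43))/2 = (5.28336 + 2.44619)/2 = 3.86478.
Running total after boundary: 141.691.
Correction k=1: B_{2}/2! · (f^{(1)}(43) − f^{(1)}(11)) = 1/12 · (-0.106191 − 0.128081) = -0.0195227.
Running total after k=1: 141.672.
Correction k=2: B_{4}/4! · (f^{(3)}(43) − f^{(3)}(11)) = −1/720 · (3.37115e-05 − 0.00483863) = 6.67350e-06.
Running total after k=2: 141.672.
Correction k=3: B_{6}/6! · (f^{(5)}(43) − f^{(5)}(11)) = 1/30240 · (2.39727e-06 − 4.04801e-05) = -1.25935e-09.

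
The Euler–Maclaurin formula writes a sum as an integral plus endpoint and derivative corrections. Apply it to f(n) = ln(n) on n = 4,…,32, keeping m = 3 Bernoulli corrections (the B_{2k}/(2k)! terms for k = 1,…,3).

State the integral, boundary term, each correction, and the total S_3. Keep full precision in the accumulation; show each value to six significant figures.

S_3 ≈ 79.7662

∫_4^32 ln(x) dx evaluates to 77.3584.
½[f(4) + f(32)] = ½[1.38629 + 3.46574] = 2.42602.
Integral + boundary = 79.7844.
Correction k=1: B_{2}/2! · (f^{(1)}(32) − f^{(1)}(4)) = 1/12 · (0.0312500 − 0.250000) = -0.0182292.
After k=1: 79.7662.
Correction k=2: B_{4}/4! · (f^{(3)}(32) − f^{(3)}(4)) = −1/720 · (6.10352e-05 − 0.0312500) = 4.33180e-05.
After k=2: 79.7662.
Correction k=3: B_{6}/6! · (f^{(5)}(32) − f^{(5)}(4)) = 1/30240 · (7.15256e-07 − 0.0234375) = -7.75026e-07.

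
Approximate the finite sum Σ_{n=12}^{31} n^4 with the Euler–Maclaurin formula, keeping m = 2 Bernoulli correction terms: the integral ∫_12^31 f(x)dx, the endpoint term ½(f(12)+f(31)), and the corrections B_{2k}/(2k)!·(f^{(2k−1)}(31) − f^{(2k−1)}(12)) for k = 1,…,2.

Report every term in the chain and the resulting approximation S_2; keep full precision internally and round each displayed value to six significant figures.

Integral: ∫_12^31 x^4 dx = 5.67606e+06.
½[f(12) + f(31)] = ½[20736.0 + 923521] = 472128.
Integral + boundary = 6.14819e+06.
Order-1 term: 1/12 · (119164 − 6912.00) = 9354.33.
Partial sum through k=1: 6.15755e+06.
Order-2 term: −1/720 · (744.000 − 288.000) = -0.633333.

S_2 ≈ 6.15755e+06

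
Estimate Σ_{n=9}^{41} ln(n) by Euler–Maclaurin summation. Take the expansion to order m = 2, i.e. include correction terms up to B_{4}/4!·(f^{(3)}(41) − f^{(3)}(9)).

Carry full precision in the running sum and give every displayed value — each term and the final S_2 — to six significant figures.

Integral: ∫_9^41 ln(x) dx = 100.481.
Endpoint term: (f(9) + f(41))/2 = (2.19722 + 3.71357)/2 = 2.95540.
Integral + boundary = 103.437.
Order-1 term: 1/12 · (0.0243902 − 0.111111) = -0.00722674.
Running total after k=1: 103.430.
Order-2 term: −1/720 · (2.90187e-05 − 0.00274348) = 3.77009e-06.

S_2 ≈ 103.430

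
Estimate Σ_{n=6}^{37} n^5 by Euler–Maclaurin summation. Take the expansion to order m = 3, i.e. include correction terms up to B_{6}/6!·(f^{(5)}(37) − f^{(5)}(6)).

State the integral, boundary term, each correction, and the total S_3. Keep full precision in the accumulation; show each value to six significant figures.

∫_6^37 x^5 dx evaluates to 4.27613e+08.
Boundary: ½(f(6) + f(37)) = ½(7776.00 + 6.93440e+07) = 3.46759e+07.
Running total after boundary: 4.62289e+08.
Correction k=1: B_{2}/2! · (f^{(1)}(37) − f^{(1)}(6)) = 1/12 · (9.37080e+06 − 6480.00) = 780360.
After k=1: 4.63070e+08.
Correction k=2: B_{4}/4! · (f^{(3)}(37) − f^{(3)}(6)) = −1/720 · (82140.0 − 2160.00) = -111.083.
After k=2: 4.63069e+08.
Correction k=3: B_{6}/6! · (f^{(5)}(37) − f^{(5)}(6)) = 1/30240 · (120.000 − 120.000) = 0.00000.

S_3 ≈ 4.63069e+08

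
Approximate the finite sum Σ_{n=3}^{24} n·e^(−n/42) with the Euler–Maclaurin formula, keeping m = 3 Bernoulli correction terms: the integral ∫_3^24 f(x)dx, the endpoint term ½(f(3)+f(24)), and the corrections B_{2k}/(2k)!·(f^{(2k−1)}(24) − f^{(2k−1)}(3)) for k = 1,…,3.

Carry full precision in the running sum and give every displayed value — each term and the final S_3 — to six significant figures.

Integral: ∫_3^24 x·e^(−x/42) dx = 194.310.
Boundary: ½(f(3) + f(24)) = ½(2.79319 + 13.5532) = 8.17321.
Integral + boundary = 202.483.
Correction k=1: B_{2}/2! · (f^{(1)}(24) − f^{(1)}(3)) = 1/12 · (0.242022 − 0.864558) = -0.0518780.
After k=1: 202.431.
Correction k=2: B_{4}/4! · (f^{(3)}(24) − f^{(3)}(3)) = −1/720 · (0.000777471 − 0.00154574) = 1.06704e-06.
After k=2: 202.431.
Correction k=3: B_{6}/6! · (f^{(5)}(24) − f^{(5)}(3)) = 1/30240 · (8.03708e-07 − 1.47470e-06) = -2.21888e-11.

S_3 ≈ 202.431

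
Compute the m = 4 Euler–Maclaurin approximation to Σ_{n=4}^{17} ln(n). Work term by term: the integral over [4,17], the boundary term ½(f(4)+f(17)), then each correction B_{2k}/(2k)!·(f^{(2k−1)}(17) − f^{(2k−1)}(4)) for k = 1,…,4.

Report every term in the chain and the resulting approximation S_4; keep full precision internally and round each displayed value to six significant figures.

∫_4^17 ln(x) dx evaluates to 29.6194.
½[f(4) + f(17)] = ½[1.38629 + 2.83321] = 2.10975.
Running total after boundary: 31.7292.
Order-1 term: 1/12 · (0.0588235 − 0.250000) = -0.0159314.
After k=1: 31.7133.
Order-2 term: −1/720 · (0.000407083 − 0.0312500) = 4.28374e-05.
After k=2: 31.7133.
Order-3 term: 1/30240 · (1.69031e-05 − 0.0234375) = -7.74491e-07.
After k=3: 31.7133.
Order-4 term: −1/1209600 · (1.75465e-06 − 0.0439453) = 3.63290e-08.

S_4 ≈ 31.7133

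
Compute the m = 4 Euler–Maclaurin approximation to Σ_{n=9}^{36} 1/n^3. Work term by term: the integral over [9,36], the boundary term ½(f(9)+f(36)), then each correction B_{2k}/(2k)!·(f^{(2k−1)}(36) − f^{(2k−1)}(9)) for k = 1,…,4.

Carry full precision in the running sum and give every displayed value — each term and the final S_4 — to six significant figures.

S_4 ≈ 0.00652143

The integral term ∫_9^36 1/x^3 dx = 0.00578704.
½[f(9) + f(36)] = ½[0.00137174 + 2.14335e-05] = 0.000696588.
So far: 0.00648362.
k=1: B_{2}/(2)! × [f^{(1)}(36) − f^{(1)}(9)] = 1/12 × (-1.78612e-06 − (-0.000457247)) = 3.79551e-05.
Partial sum through k=1: 0.00652158.
k=2: B_{4}/(4)! × [f^{(3)}(36) − f^{(3)}(9)] = −1/720 × (-2.75636e-08 − (-0.000112901)) = -1.56768e-07.
Partial sum through k=2: 0.00652142.
k=3: B_{6}/(6)! × [f^{(5)}(36) − f^{(5)}(9)] = 1/30240 × (-8.93265e-10 − (-5.85410e-05)) = 1.93585e-09.
Partial sum through k=3: 0.00652143.
k=4: B_{8}/(8)! × [f^{(7)}(36) − f^{(7)}(9)] = −1/1209600 × (-4.96259e-11 − (-5.20365e-05)) = -4.30195e-11.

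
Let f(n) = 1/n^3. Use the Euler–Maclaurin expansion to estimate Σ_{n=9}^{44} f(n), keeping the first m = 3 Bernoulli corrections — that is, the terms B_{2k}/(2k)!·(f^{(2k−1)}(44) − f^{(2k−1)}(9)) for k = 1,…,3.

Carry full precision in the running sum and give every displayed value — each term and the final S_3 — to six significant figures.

The integral term ∫_9^44 1/x^3 dx = 0.00591458.
Boundary: ½(f(9) + f(44)) = ½(0.00137174 + 1.17393e-05) = 0.000691741.
So far: 0.00660632.
Order-1 term: 1/12 · (-8.00406e-07 − (-0.000457247)) = 3.80372e-05.
After k=1: 0.00664435.
Order-2 term: −1/720 · (-8.26866e-09 − (-0.000112901)) = -1.56795e-07.
After k=2: 0.00664420.
Order-3 term: 1/30240 · (-1.79382e-10 − (-5.85410e-05)) = 1.93588e-09.

S_3 ≈ 0.00664420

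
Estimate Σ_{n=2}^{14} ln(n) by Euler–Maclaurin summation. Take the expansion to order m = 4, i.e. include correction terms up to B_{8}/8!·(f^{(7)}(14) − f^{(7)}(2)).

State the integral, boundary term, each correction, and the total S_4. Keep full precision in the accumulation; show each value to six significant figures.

The integral term ∫_2^14 ln(x) dx = 23.5605.
Boundary: ½(f(2) + f(14)) = ½(0.693147 + 2.63906) = 1.66610.
Running total after boundary: 25.2266.
k=1: B_{2}/(2)! × [f^{(1)}(14) − f^{(1)}(2)] = 1/12 × (0.0714286 − 0.500000) = -0.0357143.
After k=1: 25.1909.
k=2: B_{4}/(4)! × [f^{(3)}(14) − f^{(3)}(2)] = −1/720 × (0.000728863 − 0.250000) = 0.000346210.
After k=2: 25.1912.
k=3: B_{6}/(6)! × [f^{(5)}(14) − f^{(5)}(2)] = 1/30240 × (4.46243e-05 − 0.750000) = -2.48001e-05.
After k=3: 25.1912.
k=4: B_{8}/(8)! × [f^{(7)}(14) − f^{(7)}(2)] = −1/1209600 × (6.83024e-06 − 5.62500) = 4.65029e-06.

S_4 ≈ 25.1912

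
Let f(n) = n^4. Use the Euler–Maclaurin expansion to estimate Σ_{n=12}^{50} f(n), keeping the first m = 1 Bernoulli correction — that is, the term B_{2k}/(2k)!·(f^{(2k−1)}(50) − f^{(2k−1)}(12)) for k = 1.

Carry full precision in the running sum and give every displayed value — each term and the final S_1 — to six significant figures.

Integral: ∫_12^50 x^4 dx = 6.24502e+07.
Endpoint term: (f(12) + f(50))/2 = (20736.0 + 6.25000e+06)/2 = 3.13537e+06.
Integral + boundary = 6.55856e+07.
k=1: B_{2}/(2)! × [f^{(1)}(50) − f^{(1)}(12)] = 1/12 × (500000 − 6912.00) = 41090.7.

S_1 ≈ 6.56267e+07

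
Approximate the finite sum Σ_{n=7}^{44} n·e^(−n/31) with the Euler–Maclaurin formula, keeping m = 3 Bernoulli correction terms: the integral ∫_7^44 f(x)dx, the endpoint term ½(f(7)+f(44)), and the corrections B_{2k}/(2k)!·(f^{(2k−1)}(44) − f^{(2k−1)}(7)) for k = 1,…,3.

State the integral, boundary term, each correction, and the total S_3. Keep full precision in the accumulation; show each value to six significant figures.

S_3 ≈ 385.600

Integral: ∫_7^44 x·e^(−x/31) dx = 377.546.
½[f(7) + f(44)] = ½[5.58511 + 10.6423] = 8.11369.
So far: 385.660.
Correction k=1: B_{2}/2! · (f^{(1)}(44) − f^{(1)}(7)) = 1/12 · (-0.101429 − 0.617708) = -0.0599281.
Running total after k=1: 385.600.
Correction k=2: B_{4}/4! · (f^{(3)}(44) − f^{(3)}(7)) = −1/720 · (0.000397826 − 0.00230328) = 2.64647e-06.
Running total after k=2: 385.600.
Correction k=3: B_{6}/6! · (f^{(5)}(44) − f^{(5)}(7)) = 1/30240 · (9.37770e-07 − 4.12465e-06) = -1.05386e-10.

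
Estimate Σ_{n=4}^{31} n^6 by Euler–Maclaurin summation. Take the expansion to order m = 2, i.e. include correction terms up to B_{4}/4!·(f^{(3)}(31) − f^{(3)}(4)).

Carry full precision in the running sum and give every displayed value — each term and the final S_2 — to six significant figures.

∫_4^31 x^6 dx evaluates to 3.93037e+09.
Endpoint term: (f(4) + f(31))/2 = (4096.00 + 8.87504e+08)/2 = 4.43754e+08.
Running total after boundary: 4.37412e+09.
Order-1 term: 1/12 · (1.71775e+08 − 6144.00) = 1.43141e+07.
Partial sum through k=1: 4.38844e+09.
Order-2 term: −1/720 · (3.57492e+06 − 7680.00) = -4954.50.

S_2 ≈ 4.38843e+09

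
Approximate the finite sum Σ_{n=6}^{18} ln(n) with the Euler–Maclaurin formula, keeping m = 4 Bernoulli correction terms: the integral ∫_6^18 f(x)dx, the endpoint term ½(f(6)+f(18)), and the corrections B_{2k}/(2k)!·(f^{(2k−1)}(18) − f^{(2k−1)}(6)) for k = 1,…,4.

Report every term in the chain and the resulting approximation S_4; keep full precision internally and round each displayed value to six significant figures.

Integral: ∫_6^18 ln(x) dx = 29.2761.
Boundary: ½(f(6) + f(18)) = ½(1.79176 + 2.89037) = 2.34107.
Running total after boundary: 31.6172.
Correction k=1: B_{2}/2! · (f^{(1)}(18) − f^{(1)}(6)) = 1/12 · (0.0555556 − 0.166667) = -0.00925926.
After k=1: 31.6079.
Correction k=2: B_{4}/4! · (f^{(3)}(18) − f^{(3)}(6)) = −1/720 · (0.000342936 − 0.00925926) = 1.23838e-05.
After k=2: 31.6080.
Correction k=3: B_{6}/6! · (f^{(5)}(18) − f^{(5)}(6)) = 1/30240 · (1.27013e-05 − 0.00308642) = -1.01644e-07.
After k=3: 31.6080.
Correction k=4: B_{8}/8! · (f^{(7)}(18) − f^{(7)}(6)) = −1/1209600 · (1.17605e-06 − 0.00257202) = 2.12536e-09.

S_4 ≈ 31.6080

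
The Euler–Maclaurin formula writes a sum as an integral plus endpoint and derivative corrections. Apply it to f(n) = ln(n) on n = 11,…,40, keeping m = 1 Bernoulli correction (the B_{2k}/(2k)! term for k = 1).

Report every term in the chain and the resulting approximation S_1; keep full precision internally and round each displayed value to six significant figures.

The integral term ∫_11^40 ln(x) dx = 92.1783.
½[f(11) + f(40)] = ½[2.39790 + 3.68888] = 3.04339.
Running total after boundary: 95.2217.
Correction k=1: B_{2}/2! · (f^{(1)}(40) − f^{(1)}(11)) = 1/12 · (0.0250000 − 0.0909091) = -0.00549242.

S_1 ≈ 95.2162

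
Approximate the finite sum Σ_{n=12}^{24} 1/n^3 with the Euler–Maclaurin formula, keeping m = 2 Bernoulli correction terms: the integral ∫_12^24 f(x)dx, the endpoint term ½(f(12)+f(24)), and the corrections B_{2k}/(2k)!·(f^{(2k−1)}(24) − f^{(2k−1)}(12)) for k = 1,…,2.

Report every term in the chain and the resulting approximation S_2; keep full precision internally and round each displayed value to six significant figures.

∫_12^24 1/x^3 dx evaluates to 0.00260417.
Boundary: ½(f(12) + f(24)) = ½(0.000578704 + 7.23380e-05) = 0.000325521.
Integral + boundary = 0.00292969.
k=1: B_{2}/(2)! × [f^{(1)}(24) − f^{(1)}(12)] = 1/12 × (-9.04225e-06 − (-0.000144676)) = 1.13028e-05.
Partial sum through k=1: 0.00294099.
k=2: B_{4}/(4)! × [f^{(3)}(24) − f^{(3)}(12)] = −1/720 × (-3.13967e-07 − (-2.00939e-05)) = -2.74721e-08.

S_2 ≈ 0.00294096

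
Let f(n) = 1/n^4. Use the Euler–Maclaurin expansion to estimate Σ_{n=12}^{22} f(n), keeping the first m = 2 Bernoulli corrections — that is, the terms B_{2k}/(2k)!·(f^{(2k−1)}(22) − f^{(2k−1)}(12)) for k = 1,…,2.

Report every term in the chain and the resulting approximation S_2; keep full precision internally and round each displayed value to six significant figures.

∫_12^22 1/x^4 dx evaluates to 0.000161596.
½[f(12) + f(22)] = ½[4.82253e-05 + 4.26883e-06] = 2.62471e-05.
Integral + boundary = 0.000187844.
Order-1 term: 1/12 · (-7.76152e-07 − (-1.60751e-05)) = 1.27491e-06.
Running total after k=1: 0.000189118.
Order-2 term: −1/720 · (-4.81086e-08 − (-3.34898e-06)) = -4.58454e-09.

S_2 ≈ 0.000189114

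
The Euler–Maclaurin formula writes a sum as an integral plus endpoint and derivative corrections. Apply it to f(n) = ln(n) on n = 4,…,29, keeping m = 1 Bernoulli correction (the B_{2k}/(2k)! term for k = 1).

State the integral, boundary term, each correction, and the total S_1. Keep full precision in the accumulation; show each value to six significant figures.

S_1 ≈ 69.4652

Integral: ∫_4^29 ln(x) dx = 67.1064.
Boundary: ½(f(4) + f(29)) = ½(1.38629 + 3.36730) = 2.37680.
So far: 69.4832.
Correction k=1: B_{2}/2! · (f^{(1)}(29) − f^{(1)}(4)) = 1/12 · (0.0344828 − 0.250000) = -0.0179598.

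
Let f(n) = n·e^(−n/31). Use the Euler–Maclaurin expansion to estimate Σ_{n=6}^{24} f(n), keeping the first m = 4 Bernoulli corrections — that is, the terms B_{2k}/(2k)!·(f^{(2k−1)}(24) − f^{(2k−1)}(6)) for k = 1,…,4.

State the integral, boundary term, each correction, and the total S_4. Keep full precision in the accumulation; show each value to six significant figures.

S_4 ≈ 166.987

Integral: ∫_6^24 x·e^(−x/31) dx = 159.029.
Endpoint term: (f(6) + f(24))/2 = (4.94418 + 11.0658)/2 = 8.00500.
So far: 167.034.
Order-1 term: 1/12 · (0.104114 − 0.664540) = -0.0467022.
After k=1: 166.987.
Order-2 term: −1/720 · (0.00106791 − 0.00240645) = 1.85908e-06.
After k=2: 166.987.
Order-3 term: 1/30240 · (2.10977e-06 − 4.28865e-06) = -7.20530e-11.
After k=3: 166.987.
Order-4 term: −1/1209600 · (3.23443e-09 − 6.31966e-09) = 2.55062e-15.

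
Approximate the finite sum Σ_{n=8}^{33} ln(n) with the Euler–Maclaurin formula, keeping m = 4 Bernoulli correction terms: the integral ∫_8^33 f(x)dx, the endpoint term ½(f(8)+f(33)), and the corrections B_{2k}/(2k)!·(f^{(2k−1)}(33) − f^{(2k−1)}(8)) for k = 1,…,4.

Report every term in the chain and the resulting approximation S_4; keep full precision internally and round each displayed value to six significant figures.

The integral term ∫_8^33 ln(x) dx = 73.7492.
Endpoint term: (f(8) + f(33))/2 = (2.07944 + 3.49651)/2 = 2.78797.
Integral + boundary = 76.5372.
Correction k=1: B_{2}/2! · (f^{(1)}(33) − f^{(1)}(8)) = 1/12 · (0.0303030 − 0.125000) = -0.00789141.
After k=1: 76.5293.
Correction k=2: B_{4}/4! · (f^{(3)}(33) − f^{(3)}(8)) = −1/720 · (5.56529e-05 − 0.00390625) = 5.34805e-06.
After k=2: 76.5293.
Correction k=3: B_{6}/6! · (f^{(5)}(33) − f^{(5)}(8)) = 1/30240 · (6.13256e-07 − 0.000732422) = -2.42000e-08.
After k=3: 76.5293.
Correction k=4: B_{8}/8! · (f^{(7)}(33) − f^{(7)}(8)) = −1/1209600 · (1.68941e-08 − 0.000343323) = 2.83818e-10.

S_4 ≈ 76.5293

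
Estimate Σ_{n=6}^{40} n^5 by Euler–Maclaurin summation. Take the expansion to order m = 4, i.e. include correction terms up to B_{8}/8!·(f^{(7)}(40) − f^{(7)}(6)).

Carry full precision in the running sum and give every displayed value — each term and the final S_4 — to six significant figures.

∫_6^40 x^5 dx evaluates to 6.82659e+08.
Boundary: ½(f(6) + f(40)) = ½(7776.00 + 1.02400e+08) = 5.12039e+07.
Integral + boundary = 7.33863e+08.
k=1: B_{2}/(2)! × [f^{(1)}(40) − f^{(1)}(6)] = 1/12 × (1.28000e+07 − 6480.00) = 1.06613e+06.
Partial sum through k=1: 7.34929e+08.
k=2: B_{4}/(4)! × [f^{(3)}(40) − f^{(3)}(6)] = −1/720 × (96000.0 − 2160.00) = -130.333.
Partial sum through k=2: 7.34929e+08.
k=3: B_{6}/(6)! × [f^{(5)}(40) − f^{(5)}(6)] = 1/30240 × (120.000 − 120.000) = 0.00000.
Partial sum through k=3: 7.34929e+08.
k=4: B_{8}/(8)! × [f^{(7)}(40) − f^{(7)}(6)] = −1/1209600 × (0.00000 − 0.00000) = 0.00000.

S_4 ≈ 7.34929e+08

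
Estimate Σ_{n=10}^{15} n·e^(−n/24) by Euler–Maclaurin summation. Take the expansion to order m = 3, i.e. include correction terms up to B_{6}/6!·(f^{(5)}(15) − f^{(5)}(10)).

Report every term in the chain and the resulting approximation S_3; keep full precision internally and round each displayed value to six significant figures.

S_3 ≈ 44.2310

Integral: ∫_10^15 x·e^(−x/24) dx = 36.9357.
½[f(10) + f(15)] = ½[6.59241 + 8.02892] = 7.31066.
Running total after boundary: 44.2463.
k=1: B_{2}/(2)! × [f^{(1)}(15) − f^{(1)}(10)] = 1/12 × (0.200723 − 0.384557) = -0.0153195.
After k=1: 44.2310.
k=2: B_{4}/(4)! × [f^{(3)}(15) − f^{(3)}(10)] = −1/720 × (0.00220702 − 0.00295666) = 1.04117e-06.
After k=2: 44.2310.
k=3: B_{6}/(6)! × [f^{(5)}(15) − f^{(5)}(10)] = 1/30240 × (7.05828e-06 − 9.10711e-06) = -6.77521e-11.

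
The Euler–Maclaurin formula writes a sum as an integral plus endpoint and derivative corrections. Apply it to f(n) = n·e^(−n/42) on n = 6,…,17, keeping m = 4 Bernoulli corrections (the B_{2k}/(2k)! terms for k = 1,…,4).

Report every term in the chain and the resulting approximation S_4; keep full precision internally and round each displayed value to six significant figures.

∫_6^17 x·e^(−x/42) dx evaluates to 94.4637.
½[f(6) + f(17)] = ½[5.20127 + 11.3413] = 8.27129.
Integral + boundary = 102.735.
Order-1 term: 1/12 · (0.397105 − 0.743038) = -0.0288278.
Running total after k=1: 102.706.
Order-2 term: −1/720 · (0.000981506 − 0.00140408) = 5.86906e-07.
Running total after k=2: 102.706.
Order-3 term: 1/30240 · (9.85201e-07 − 1.35314e-06) = -1.21672e-11.
Running total after k=3: 102.706.
Order-4 term: −1/1209600 · (8.01584e-10 − 1.08294e-09) = 2.32605e-16.

S_4 ≈ 102.706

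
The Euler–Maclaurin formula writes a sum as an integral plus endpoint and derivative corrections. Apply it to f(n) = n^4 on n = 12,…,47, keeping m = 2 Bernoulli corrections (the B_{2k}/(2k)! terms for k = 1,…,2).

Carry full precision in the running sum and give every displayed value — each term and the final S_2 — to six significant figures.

S_2 ≈ 4.83035e+07

Integral: ∫_12^47 x^4 dx = 4.58192e+07.
½[f(12) + f(47)] = ½[20736.0 + 4.87968e+06] = 2.45021e+06.
So far: 4.82694e+07.
k=1: B_{2}/(2)! × [f^{(1)}(47) − f^{(1)}(12)] = 1/12 × (415292 − 6912.00) = 34031.7.
Partial sum through k=1: 4.83035e+07.
k=2: B_{4}/(4)! × [f^{(3)}(47) − f^{(3)}(12)] = −1/720 × (1128.00 − 288.000) = -1.16667.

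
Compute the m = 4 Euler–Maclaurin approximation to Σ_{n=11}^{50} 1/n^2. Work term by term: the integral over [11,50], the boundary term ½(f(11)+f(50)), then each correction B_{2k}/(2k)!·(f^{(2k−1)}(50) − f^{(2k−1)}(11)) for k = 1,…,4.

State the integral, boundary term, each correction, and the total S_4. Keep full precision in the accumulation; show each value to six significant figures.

S_4 ≈ 0.0753650

∫_11^50 1/x^2 dx evaluates to 0.0709091.
Endpoint term: (f(11) + f(50))/2 = (0.00826446 + 0.000400000)/2 = 0.00433223.
Running total after boundary: 0.0752413.
Correction k=1: B_{2}/2! · (f^{(1)}(50) − f^{(1)}(11)) = 1/12 · (-1.60000e-05 − (-0.00150263)) = 0.000123886.
After k=1: 0.0753652.
Correction k=2: B_{4}/4! · (f^{(3)}(50) − f^{(3)}(11)) = −1/720 · (-7.68000e-08 − (-0.000149021)) = -2.06867e-07.
After k=2: 0.0753650.
Correction k=3: B_{6}/6! · (f^{(5)}(50) − f^{(5)}(11)) = 1/30240 · (-9.21600e-10 − (-3.69474e-05)) = 1.22177e-09.
After k=3: 0.0753650.
Correction k=4: B_{8}/8! · (f^{(7)}(50) − f^{(7)}(11)) = −1/1209600 · (-2.06438e-11 − (-1.70996e-05)) = -1.41366e-11.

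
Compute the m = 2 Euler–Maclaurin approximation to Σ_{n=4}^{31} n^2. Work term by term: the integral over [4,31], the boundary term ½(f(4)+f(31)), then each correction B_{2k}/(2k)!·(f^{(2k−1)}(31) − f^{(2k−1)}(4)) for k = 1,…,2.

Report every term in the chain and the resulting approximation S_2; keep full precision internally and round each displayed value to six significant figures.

Integral: ∫_4^31 x^2 dx = 9909.00.
Endpoint term: (f(4) + f(31))/2 = (16.0000 + 961.000)/2 = 488.500.
So far: 10397.5.
k=1: B_{2}/(2)! × [f^{(1)}(31) − f^{(1)}(4)] = 1/12 × (62.0000 − 8.00000) = 4.50000.
Running total after k=1: 10402.0.
k=2: B_{4}/(4)! × [f^{(3)}(31) − f^{(3)}(4)] = −1/720 × (0.00000 − 0.00000) = 0.00000.

S_2 ≈ 10402.0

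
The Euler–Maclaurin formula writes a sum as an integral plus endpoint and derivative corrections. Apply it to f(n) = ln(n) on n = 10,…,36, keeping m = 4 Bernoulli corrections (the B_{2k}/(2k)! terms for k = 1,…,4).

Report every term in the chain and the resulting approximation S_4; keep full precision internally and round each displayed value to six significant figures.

S_4 ≈ 82.9179

The integral term ∫_10^36 ln(x) dx = 79.9808.
½[f(10) + f(36)] = ½[2.30259 + 3.58352] = 2.94305.
Integral + boundary = 82.9239.
Order-1 term: 1/12 · (0.0277778 − 0.100000) = -0.00601852.
After k=1: 82.9179.
Order-2 term: −1/720 · (4.28669e-05 − 0.00200000) = 2.71824e-06.
After k=2: 82.9179.
Order-3 term: 1/30240 · (3.96916e-07 − 0.000240000) = -7.92338e-09.
After k=3: 82.9179.
Order-4 term: −1/1209600 · (9.18787e-09 − 7.20000e-05) = 5.95162e-11.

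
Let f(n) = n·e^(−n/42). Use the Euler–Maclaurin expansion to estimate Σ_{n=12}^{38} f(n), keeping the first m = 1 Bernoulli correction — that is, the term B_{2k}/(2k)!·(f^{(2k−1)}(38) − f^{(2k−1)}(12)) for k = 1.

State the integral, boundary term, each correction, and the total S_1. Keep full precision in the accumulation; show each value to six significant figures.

The integral term ∫_12^38 x·e^(−x/42) dx = 344.766.
½[f(12) + f(38)] = ½[9.01773 + 15.3763] = 12.1970.
So far: 356.963.
Order-1 term: 1/12 · (0.0385370 − 0.536769) = -0.0415194.

S_1 ≈ 356.922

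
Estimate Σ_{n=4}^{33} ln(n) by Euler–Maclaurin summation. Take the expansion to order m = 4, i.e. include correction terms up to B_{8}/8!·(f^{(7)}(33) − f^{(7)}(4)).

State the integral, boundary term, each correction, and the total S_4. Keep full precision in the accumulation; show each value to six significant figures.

S_4 ≈ 83.2627

The integral term ∫_4^33 ln(x) dx = 80.8396.
Endpoint term: (f(4) + f(33))/2 = (1.38629 + 3.49651)/2 = 2.44140.
Integral + boundary = 83.2810.
Correction k=1: B_{2}/2! · (f^{(1)}(33) − f^{(1)}(4)) = 1/12 · (0.0303030 − 0.250000) = -0.0183081.
Running total after k=1: 83.2627.
Correction k=2: B_{4}/4! · (f^{(3)}(33) − f^{(3)}(4)) = −1/720 · (5.56529e-05 − 0.0312500) = 4.33255e-05.
Running total after k=2: 83.2627.
Correction k=3: B_{6}/6! · (f^{(5)}(33) − f^{(5)}(4)) = 1/30240 · (6.13256e-07 − 0.0234375) = -7.75029e-07.
Running total after k=3: 83.2627.
Correction k=4: B_{8}/8! · (f^{(7)}(33) − f^{(7)}(4)) = −1/1209600 · (1.68941e-08 − 0.0439453) = 3.63304e-08.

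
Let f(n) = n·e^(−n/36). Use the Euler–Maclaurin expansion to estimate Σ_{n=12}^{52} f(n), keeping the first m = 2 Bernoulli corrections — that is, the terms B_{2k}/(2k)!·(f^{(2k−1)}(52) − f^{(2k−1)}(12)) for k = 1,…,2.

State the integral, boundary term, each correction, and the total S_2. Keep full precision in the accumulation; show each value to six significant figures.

The integral term ∫_12^52 x·e^(−x/36) dx = 490.908.
Endpoint term: (f(12) + f(52))/2 = (8.59838 + 12.2656)/2 = 10.4320.
Running total after boundary: 501.339.
k=1: B_{2}/(2)! × [f^{(1)}(52) − f^{(1)}(12)] = 1/12 × (-0.104834 − 0.477688) = -0.0485435.
After k=1: 501.291.
k=2: B_{4}/(4)! × [f^{(3)}(52) − f^{(3)}(12)] = −1/720 × (0.000283117 − 0.00147434) = 1.65448e-06.

S_2 ≈ 501.291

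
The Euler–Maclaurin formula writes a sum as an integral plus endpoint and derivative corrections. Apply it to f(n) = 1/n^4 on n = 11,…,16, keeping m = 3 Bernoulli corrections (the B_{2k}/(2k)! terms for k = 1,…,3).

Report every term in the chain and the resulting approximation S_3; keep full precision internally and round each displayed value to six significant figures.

S_3 ≈ 0.000212582

Integral: ∫_11^16 1/x^4 dx = 0.000169058.
Boundary: ½(f(11) + f(16)) = ½(6.83013e-05 + 1.52588e-05) = 4.17801e-05.
Integral + boundary = 0.000210838.
k=1: B_{2}/(2)! × [f^{(1)}(16) − f^{(1)}(11)] = 1/12 × (-3.81470e-06 − (-2.48369e-05)) = 1.75185e-06.
After k=1: 0.000212590.
k=2: B_{4}/(4)! × [f^{(3)}(16) − f^{(3)}(11)] = −1/720 × (-4.47035e-07 − (-6.15790e-06)) = -7.93175e-09.
After k=2: 0.000212582.
k=3: B_{6}/(6)! × [f^{(5)}(16) − f^{(5)}(11)] = 1/30240 × (-9.77889e-08 − (-2.84994e-06)) = 9.10102e-11.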